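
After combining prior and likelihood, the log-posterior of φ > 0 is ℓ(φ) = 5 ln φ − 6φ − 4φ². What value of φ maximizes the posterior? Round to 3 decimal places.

ℓ'(φ) = 5/φ − 6 − 8φ. Setting this to zero and multiplying by φ: 8φ² + 6φ − 5 = 0.
φ = (−6 + √(6² + 4·8·5)) / (2·8) = (−6 + √196) / 16 = (−6 + 14)/16 = 1/2.
ℓ''(φ) = −5/φ² − 8 < 0, confirming a maximum.

φ̂_MAP = 0.500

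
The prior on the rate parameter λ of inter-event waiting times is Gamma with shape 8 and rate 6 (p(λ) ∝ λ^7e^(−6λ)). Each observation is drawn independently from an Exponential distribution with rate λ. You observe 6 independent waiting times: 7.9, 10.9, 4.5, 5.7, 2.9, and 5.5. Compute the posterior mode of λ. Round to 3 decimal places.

λ̂_MAP = 0.300

The Exponential(rate=λ) likelihood is ∝ λ^n e^(−λΣtᵢ). Here n = 6 and Σtᵢ = 7.9 + 10.9 + 4.5 + 5.7 + 2.9 + 5.5 = 37.4.
Posterior ∝ λ^7e^(−6λ) · λ^6e^(−37.4λ) = λ^13e^(−43.4λ), i.e. Gamma(14, 43.4).
Mode = (a−1)/b = 13/43.4 ≈ 0.300.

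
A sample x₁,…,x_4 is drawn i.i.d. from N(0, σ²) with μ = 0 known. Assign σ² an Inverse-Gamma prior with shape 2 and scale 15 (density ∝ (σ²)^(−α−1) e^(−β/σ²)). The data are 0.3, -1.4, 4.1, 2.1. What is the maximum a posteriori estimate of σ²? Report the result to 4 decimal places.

Sum of squared deviations about the known mean: SS = (0.3−0)² + (-1.4−0)² + (4.1−0)² + (2.1−0)² = 23.27.
The Normal likelihood contributes (σ²)^(−n/2) exp(−SS/(2σ²)), so the posterior is Inverse-Gamma(α + n/2, β + SS/2) = Inverse-Gamma(4, 26.635).
The mode of Inverse-Gamma(a, b) is b/(a+1) = 26.635/5 ≈ 5.3270.

σ̂²_MAP = 5.3270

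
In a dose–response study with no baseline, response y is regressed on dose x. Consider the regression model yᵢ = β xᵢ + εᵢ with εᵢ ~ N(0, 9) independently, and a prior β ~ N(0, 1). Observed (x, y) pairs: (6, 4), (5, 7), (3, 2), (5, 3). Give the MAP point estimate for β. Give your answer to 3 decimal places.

β̂_MAP = 0.769

log p(β | y) = −Σ(yᵢ − βxᵢ)²/(2·9) − β²/(2·1) + const.
Setting the derivative to zero: Σxᵢ(yᵢ − βxᵢ)/9 − β/1 = 0, so β = Σxᵢyᵢ / (Σxᵢ² + σ²/τ²).
Σxᵢyᵢ = 6·4 + 5·7 + 3·2 + 5·3 = 80; Σxᵢ² = 95; σ²/τ² = 9.
β̂_MAP = 80 / (95 + 9) = 80/104 ≈ 0.769.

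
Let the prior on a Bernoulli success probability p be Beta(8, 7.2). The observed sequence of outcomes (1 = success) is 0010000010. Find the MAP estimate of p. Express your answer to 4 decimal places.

p̂_MAP = 0.3879

Prior: Beta(8, 7.2).
Data: 2 successes in 10 trials (from the sequence). The binomial likelihood contributes p^2(1−p)^8, so the posterior is Beta(8+2, 7.2+8) = Beta(10, 15.2).
For Beta(a, b) with a, b > 1 the mode is (a−1)/(a+b−2) = 9/23.2 ≈ 0.3879.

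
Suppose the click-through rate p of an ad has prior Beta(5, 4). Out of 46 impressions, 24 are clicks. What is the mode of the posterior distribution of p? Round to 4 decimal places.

p̂_MAP = 0.5283

Prior: Beta(5, 4).
Data: 24 successes in 46 trials. The binomial likelihood contributes p^24(1−p)^22, so the posterior is Beta(5+24, 4+22) = Beta(29, 26).
For Beta(a, b) with a, b > 1 the mode is (a−1)/(a+b−2) = 28/53 ≈ 0.5283.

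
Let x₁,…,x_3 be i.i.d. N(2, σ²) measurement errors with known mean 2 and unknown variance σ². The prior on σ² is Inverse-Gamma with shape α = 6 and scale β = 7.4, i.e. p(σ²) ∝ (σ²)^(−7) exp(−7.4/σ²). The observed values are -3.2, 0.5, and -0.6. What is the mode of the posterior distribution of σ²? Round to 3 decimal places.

σ̂²_MAP = 2.991

Sum of squared deviations about the known mean: SS = (-3.2−2)² + (0.5−2)² + (-0.6−2)² = 36.05.
The Normal likelihood contributes (σ²)^(−n/2) exp(−SS/(2σ²)), so the posterior is Inverse-Gamma(α + n/2, β + SS/2) = Inverse-Gamma(7.5, 25.425).
The mode of Inverse-Gamma(a, b) is b/(a+1) = 25.425/8.5 ≈ 2.991.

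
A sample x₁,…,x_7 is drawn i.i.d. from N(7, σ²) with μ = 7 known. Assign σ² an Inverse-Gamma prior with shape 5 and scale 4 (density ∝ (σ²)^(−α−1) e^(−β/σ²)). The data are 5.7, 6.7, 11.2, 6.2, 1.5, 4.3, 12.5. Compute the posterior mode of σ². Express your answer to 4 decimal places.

σ̂²_MAP = 5.0447

Sum of squared deviations about the known mean: SS = (5.7−7)² + (6.7−7)² + (11.2−7)² + (6.2−7)² + (1.5−7)² + (4.3−7)² + (12.5−7)² = 87.85.
The Normal likelihood contributes (σ²)^(−n/2) exp(−SS/(2σ²)), so the posterior is Inverse-Gamma(α + n/2, β + SS/2) = Inverse-Gamma(8.5, 47.925).
The mode of Inverse-Gamma(a, b) is b/(a+1) = 47.925/9.5 ≈ 5.0447.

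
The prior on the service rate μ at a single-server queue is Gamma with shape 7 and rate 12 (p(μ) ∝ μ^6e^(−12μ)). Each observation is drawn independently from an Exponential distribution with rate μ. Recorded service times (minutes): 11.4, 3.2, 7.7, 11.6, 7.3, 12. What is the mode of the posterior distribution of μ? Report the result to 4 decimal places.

The Exponential(rate=μ) likelihood is ∝ μ^n e^(−μΣtᵢ). Here n = 6 and Σtᵢ = 11.4 + 3.2 + 7.7 + 11.6 + 7.3 + 12 = 53.2.
Posterior ∝ μ^6e^(−12μ) · μ^6e^(−53.2μ) = μ^12e^(−65.2μ), i.e. Gamma(13, 65.2).
Mode = (a−1)/b = 12/65.2 ≈ 0.1840.

μ̂_MAP = 0.1840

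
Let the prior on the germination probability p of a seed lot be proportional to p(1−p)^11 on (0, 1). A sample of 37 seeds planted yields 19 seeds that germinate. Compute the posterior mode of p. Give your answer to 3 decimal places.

The prior density ∝ p(1−p)^11 is the kernel of Beta(2, 12).
Data: 19 successes in 37 trials. The binomial likelihood contributes p^19(1−p)^18, so the posterior is Beta(2+19, 12+18) = Beta(21, 30).
For Beta(a, b) with a, b > 1 the mode is (a−1)/(a+b−2) = 20/49 ≈ 0.408.

p̂_MAP = 0.408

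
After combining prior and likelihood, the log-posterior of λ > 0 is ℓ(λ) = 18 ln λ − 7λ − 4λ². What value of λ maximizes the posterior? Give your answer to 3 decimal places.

ℓ'(λ) = 18/λ − 7 − 8λ. Setting this to zero and multiplying by λ: 8λ² + 7λ − 18 = 0.
λ = (−7 + √(7² + 4·8·18)) / (2·8) = (−7 + √625) / 16 = (−7 + 25)/16 = 9/8.
ℓ''(λ) = −18/λ² − 8 < 0, confirming a maximum.

λ̂_MAP = 1.125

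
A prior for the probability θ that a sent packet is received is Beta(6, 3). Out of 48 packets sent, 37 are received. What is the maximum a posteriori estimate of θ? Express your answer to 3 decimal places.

θ̂_MAP = 0.764

Prior: Beta(6, 3).
Data: 37 successes in 48 trials. The binomial likelihood contributes θ^37(1−θ)^11, so the posterior is Beta(6+37, 3+11) = Beta(43, 14).
For Beta(a, b) with a, b > 1 the mode is (a−1)/(a+b−2) = 42/55 ≈ 0.764.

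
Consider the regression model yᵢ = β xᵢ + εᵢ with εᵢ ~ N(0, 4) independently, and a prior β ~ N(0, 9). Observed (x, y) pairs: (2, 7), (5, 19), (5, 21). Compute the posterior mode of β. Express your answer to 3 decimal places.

log p(β | y) = −Σ(yᵢ − βxᵢ)²/(2·4) − β²/(2·9) + const.
Setting the derivative to zero: Σxᵢ(yᵢ − βxᵢ)/4 − β/9 = 0, so β = Σxᵢyᵢ / (Σxᵢ² + σ²/τ²).
Σxᵢyᵢ = 2·7 + 5·19 + 5·21 = 214; Σxᵢ² = 54; σ²/τ² = 4/9.
β̂_MAP = 214 / (54 + 4/9) = 214/(490/9) = 963/245 ≈ 3.931.

β̂_MAP = 3.931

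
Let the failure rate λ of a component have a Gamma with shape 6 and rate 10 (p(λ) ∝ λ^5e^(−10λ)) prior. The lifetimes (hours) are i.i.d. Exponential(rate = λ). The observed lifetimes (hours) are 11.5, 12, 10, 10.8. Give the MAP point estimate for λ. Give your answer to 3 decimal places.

The Exponential(rate=λ) likelihood is ∝ λ^n e^(−λΣtᵢ). Here n = 4 and Σtᵢ = 11.5 + 12 + 10 + 10.8 = 44.3.
Posterior ∝ λ^5e^(−10λ) · λ^4e^(−44.3λ) = λ^9e^(−54.3λ), i.e. Gamma(10, 54.3).
Mode = (a−1)/b = 9/54.3 ≈ 0.166.

λ̂_MAP = 0.166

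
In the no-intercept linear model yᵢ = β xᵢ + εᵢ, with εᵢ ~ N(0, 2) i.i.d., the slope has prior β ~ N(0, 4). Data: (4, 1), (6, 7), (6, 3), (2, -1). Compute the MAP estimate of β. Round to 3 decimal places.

log p(β | y) = −Σ(yᵢ − βxᵢ)²/(2·2) − β²/(2·4) + const.
Setting the derivative to zero: Σxᵢ(yᵢ − βxᵢ)/2 − β/4 = 0, so β = Σxᵢyᵢ / (Σxᵢ² + σ²/τ²).
Σxᵢyᵢ = 4·1 + 6·7 + 6·3 + 2·(-1) = 62; Σxᵢ² = 92; σ²/τ² = 0.5.
β̂_MAP = 62 / (92 + 0.5) = 62/92.5 ≈ 0.670.

β̂_MAP = 0.670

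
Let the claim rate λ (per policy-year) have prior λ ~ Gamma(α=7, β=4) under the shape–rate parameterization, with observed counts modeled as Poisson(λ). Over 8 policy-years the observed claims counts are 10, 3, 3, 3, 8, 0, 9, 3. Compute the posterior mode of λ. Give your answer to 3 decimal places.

λ̂_MAP = 3.750

Σxᵢ = 10+3+3+3+8+0+9+3 = 39, with n = 8.
Posterior ∝ λ^6e^(−4λ) · λ^39e^(−8λ) = λ^45e^(−12λ), i.e. Gamma(shape=46, rate=12).
The mode of a Gamma(a, b) with a ≥ 1 (shape–rate) is (a−1)/b = 45/12 ≈ 3.750.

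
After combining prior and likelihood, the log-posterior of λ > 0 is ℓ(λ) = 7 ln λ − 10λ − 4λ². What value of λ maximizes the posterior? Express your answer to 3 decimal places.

λ̂_MAP = 0.500

ℓ'(λ) = 7/λ − 10 − 8λ. Setting this to zero and multiplying by λ: 8λ² + 10λ − 7 = 0.
λ = (−10 + √(10² + 4·8·7)) / (2·8) = (−10 + √324) / 16 = (−10 + 18)/16 = 1/2.
ℓ''(λ) = −7/λ² − 8 < 0, confirming a maximum.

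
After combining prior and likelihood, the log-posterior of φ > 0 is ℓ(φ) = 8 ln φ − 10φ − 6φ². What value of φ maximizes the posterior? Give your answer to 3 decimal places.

φ̂_MAP = 0.500

ℓ'(φ) = 8/φ − 10 − 12φ. Setting this to zero and multiplying by φ: 12φ² + 10φ − 8 = 0.
φ = (−10 + √(10² + 4·12·8)) / (2·12) = (−10 + √484) / 24 = (−10 + 22)/24 = 1/2.
ℓ''(φ) = −8/φ² − 12 < 0, confirming a maximum.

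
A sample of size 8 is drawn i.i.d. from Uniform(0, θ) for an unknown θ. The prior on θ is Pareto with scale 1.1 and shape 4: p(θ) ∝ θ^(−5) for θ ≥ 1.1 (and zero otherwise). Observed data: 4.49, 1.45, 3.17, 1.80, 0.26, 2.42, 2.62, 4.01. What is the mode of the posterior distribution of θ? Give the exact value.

θ̂_MAP = 4.49

The Uniform(0, θ) likelihood is θ^(−n) for θ ≥ max(xᵢ), zero otherwise. Here max(xᵢ) = 4.49.
Posterior ∝ θ^(−5) · θ^(−8) = θ^(−13) on θ ≥ max(1.1, 4.49) = 4.49.
This density is strictly decreasing in θ, so the posterior mode lies at the lower boundary of the support.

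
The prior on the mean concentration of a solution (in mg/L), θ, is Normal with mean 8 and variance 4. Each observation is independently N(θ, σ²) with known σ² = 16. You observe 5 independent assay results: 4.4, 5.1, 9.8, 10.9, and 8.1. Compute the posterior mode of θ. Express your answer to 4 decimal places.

n = 5; x̄ = (4.4 + 5.1 + 9.8 + 10.9 + 8.1)/5 = 38.3/5 = 7.66.
For a Normal prior and Normal likelihood with known variance, the posterior is Normal; its mode equals its mean, the precision-weighted average.
Prior precision 1/σ₀² = 1/4 = 0.25; data precision n/σ² = 5/16 = 0.3125.
θ̂ = (0.25·8 + 0.3125·7.66) / (0.25 + 0.3125) = 4.39375/0.5625 = 703/90 ≈ 7.8111.

θ̂_MAP = 7.8111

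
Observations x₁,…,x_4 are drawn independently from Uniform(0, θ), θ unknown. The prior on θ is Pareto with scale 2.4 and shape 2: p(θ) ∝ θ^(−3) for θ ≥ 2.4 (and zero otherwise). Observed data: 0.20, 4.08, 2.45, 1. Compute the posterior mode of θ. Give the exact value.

θ̂_MAP = 4.08

The Uniform(0, θ) likelihood is θ^(−n) for θ ≥ max(xᵢ), zero otherwise. Here max(xᵢ) = 4.08.
Posterior ∝ θ^(−3) · θ^(−4) = θ^(−7) on θ ≥ max(2.4, 4.08) = 4.08.
This density is strictly decreasing in θ, so the posterior mode lies at the lower boundary of the support.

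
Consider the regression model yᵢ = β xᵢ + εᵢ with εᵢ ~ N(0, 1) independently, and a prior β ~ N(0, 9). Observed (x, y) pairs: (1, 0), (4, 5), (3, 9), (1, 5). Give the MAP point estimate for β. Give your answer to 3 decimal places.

log p(β | y) = −Σ(yᵢ − βxᵢ)²/(2·1) − β²/(2·9) + const.
Setting the derivative to zero: Σxᵢ(yᵢ − βxᵢ)/1 − β/9 = 0, so β = Σxᵢyᵢ / (Σxᵢ² + σ²/τ²).
Σxᵢyᵢ = 1·0 + 4·5 + 3·9 + 1·5 = 52; Σxᵢ² = 27; σ²/τ² = 1/9.
β̂_MAP = 52 / (27 + 1/9) = 52/(244/9) = 117/61 ≈ 1.918.

β̂_MAP = 1.918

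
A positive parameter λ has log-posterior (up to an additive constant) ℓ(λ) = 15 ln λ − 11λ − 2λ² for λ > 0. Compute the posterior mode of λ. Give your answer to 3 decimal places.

ℓ'(λ) = 15/λ − 11 − 4λ. Setting this to zero and multiplying by λ: 4λ² + 11λ − 15 = 0.
λ = (−11 + √(11² + 4·4·15)) / (2·4) = (−11 + √361) / 8 = (−11 + 19)/8 = 1.
ℓ''(λ) = −15/λ² − 4 < 0, confirming a maximum.

λ̂_MAP = 1.000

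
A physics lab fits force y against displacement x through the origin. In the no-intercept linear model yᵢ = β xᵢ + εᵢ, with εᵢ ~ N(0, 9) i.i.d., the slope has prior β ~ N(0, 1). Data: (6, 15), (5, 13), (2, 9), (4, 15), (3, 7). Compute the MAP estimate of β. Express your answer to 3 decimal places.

β̂_MAP = 2.566

log p(β | y) = −Σ(yᵢ − βxᵢ)²/(2·9) − β²/(2·1) + const.
Setting the derivative to zero: Σxᵢ(yᵢ − βxᵢ)/9 − β/1 = 0, so β = Σxᵢyᵢ / (Σxᵢ² + σ²/τ²).
Σxᵢyᵢ = 6·15 + 5·13 + 2·9 + 4·15 + 3·7 = 254; Σxᵢ² = 90; σ²/τ² = 9.
β̂_MAP = 254 / (90 + 9) = 254/99 ≈ 2.566.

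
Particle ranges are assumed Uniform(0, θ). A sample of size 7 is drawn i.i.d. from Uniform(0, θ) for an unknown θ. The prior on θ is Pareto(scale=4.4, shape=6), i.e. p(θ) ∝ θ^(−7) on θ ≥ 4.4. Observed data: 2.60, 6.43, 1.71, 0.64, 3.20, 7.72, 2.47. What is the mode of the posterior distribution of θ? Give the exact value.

θ̂_MAP = 7.72

The Uniform(0, θ) likelihood is θ^(−n) for θ ≥ max(xᵢ), zero otherwise. Here max(xᵢ) = 7.72.
Posterior ∝ θ^(−7) · θ^(−7) = θ^(−14) on θ ≥ max(4.4, 7.72) = 7.72.
This density is strictly decreasing in θ, so the posterior mode lies at the lower boundary of the support.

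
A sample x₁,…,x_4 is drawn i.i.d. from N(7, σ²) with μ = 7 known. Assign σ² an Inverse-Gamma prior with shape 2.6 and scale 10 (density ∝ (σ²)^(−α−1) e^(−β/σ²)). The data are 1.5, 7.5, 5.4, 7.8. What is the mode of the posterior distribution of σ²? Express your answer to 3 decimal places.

Sum of squared deviations about the known mean: SS = (1.5−7)² + (7.5−7)² + (5.4−7)² + (7.8−7)² = 33.7.
The Normal likelihood contributes (σ²)^(−n/2) exp(−SS/(2σ²)), so the posterior is Inverse-Gamma(α + n/2, β + SS/2) = Inverse-Gamma(4.6, 26.85).
The mode of Inverse-Gamma(a, b) is b/(a+1) = 26.85/5.6 ≈ 4.795.

σ̂²_MAP = 4.795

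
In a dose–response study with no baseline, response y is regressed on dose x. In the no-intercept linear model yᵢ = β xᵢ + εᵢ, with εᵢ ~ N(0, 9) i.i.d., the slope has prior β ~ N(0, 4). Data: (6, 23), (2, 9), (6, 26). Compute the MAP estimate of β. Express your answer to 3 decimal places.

β̂_MAP = 3.987

log p(β | y) = −Σ(yᵢ − βxᵢ)²/(2·9) − β²/(2·4) + const.
Setting the derivative to zero: Σxᵢ(yᵢ − βxᵢ)/9 − β/4 = 0, so β = Σxᵢyᵢ / (Σxᵢ² + σ²/τ²).
Σxᵢyᵢ = 6·23 + 2·9 + 6·26 = 312; Σxᵢ² = 76; σ²/τ² = 2.25.
β̂_MAP = 312 / (76 + 2.25) = 312/78.25 ≈ 3.987.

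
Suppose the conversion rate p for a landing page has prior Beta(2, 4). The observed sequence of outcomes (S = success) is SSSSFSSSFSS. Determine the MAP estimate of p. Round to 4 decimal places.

Prior: Beta(2, 4).
Data: 9 successes in 11 trials (from the sequence). The binomial likelihood contributes p^9(1−p)^2, so the posterior is Beta(2+9, 4+2) = Beta(11, 6).
For Beta(a, b) with a, b > 1 the mode is (a−1)/(a+b−2) = 10/15 ≈ 0.6667.

p̂_MAP = 0.6667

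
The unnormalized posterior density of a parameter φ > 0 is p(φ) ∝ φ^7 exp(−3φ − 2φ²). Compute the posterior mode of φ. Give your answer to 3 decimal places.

ℓ'(φ) = 7/φ − 3 − 4φ. Setting this to zero and multiplying by φ: 4φ² + 3φ − 7 = 0.
φ = (−3 + √(3² + 4·4·7)) / (2·4) = (−3 + √121) / 8 = (−3 + 11)/8 = 1.
ℓ''(φ) = −7/φ² − 4 < 0, confirming a maximum.

φ̂_MAP = 1.000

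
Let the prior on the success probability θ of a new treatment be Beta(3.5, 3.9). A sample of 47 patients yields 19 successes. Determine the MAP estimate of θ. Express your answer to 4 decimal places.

θ̂_MAP = 0.4103

Prior: Beta(3.5, 3.9).
Data: 19 successes in 47 trials. The binomial likelihood contributes θ^19(1−θ)^28, so the posterior is Beta(3.5+19, 3.9+28) = Beta(22.5, 31.9).
For Beta(a, b) with a, b > 1 the mode is (a−1)/(a+b−2) = 21.5/52.4 ≈ 0.4103.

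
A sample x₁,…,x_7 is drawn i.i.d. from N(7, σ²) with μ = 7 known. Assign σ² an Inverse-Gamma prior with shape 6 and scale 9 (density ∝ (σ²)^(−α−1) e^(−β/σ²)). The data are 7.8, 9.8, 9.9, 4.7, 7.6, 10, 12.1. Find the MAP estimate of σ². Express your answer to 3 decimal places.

Sum of squared deviations about the known mean: SS = (7.8−7)² + (9.8−7)² + (9.9−7)² + (4.7−7)² + (7.6−7)² + (10−7)² + (12.1−7)² = 57.55.
The Normal likelihood contributes (σ²)^(−n/2) exp(−SS/(2σ²)), so the posterior is Inverse-Gamma(α + n/2, β + SS/2) = Inverse-Gamma(9.5, 37.775).
The mode of Inverse-Gamma(a, b) is b/(a+1) = 37.775/10.5 ≈ 3.598.

σ̂²_MAP = 3.598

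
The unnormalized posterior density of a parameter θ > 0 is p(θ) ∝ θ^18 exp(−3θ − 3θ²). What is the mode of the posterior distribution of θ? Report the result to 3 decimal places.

θ̂_MAP = 1.500

ℓ'(θ) = 18/θ − 3 − 6θ. Setting this to zero and multiplying by θ: 6θ² + 3θ − 18 = 0.
θ = (−3 + √(3² + 4·6·18)) / (2·6) = (−3 + √441) / 12 = (−3 + 21)/12 = 3/2.
ℓ''(θ) = −18/θ² − 6 < 0, confirming a maximum.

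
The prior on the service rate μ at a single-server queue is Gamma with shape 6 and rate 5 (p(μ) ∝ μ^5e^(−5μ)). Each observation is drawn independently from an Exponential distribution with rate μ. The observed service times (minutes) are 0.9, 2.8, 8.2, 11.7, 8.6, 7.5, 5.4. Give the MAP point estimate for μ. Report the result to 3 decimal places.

The Exponential(rate=μ) likelihood is ∝ μ^n e^(−μΣtᵢ). Here n = 7 and Σtᵢ = 0.9 + 2.8 + 8.2 + 11.7 + 8.6 + 7.5 + 5.4 = 45.1.
Posterior ∝ μ^5e^(−5μ) · μ^7e^(−45.1μ) = μ^12e^(−50.1μ), i.e. Gamma(13, 50.1).
Mode = (a−1)/b = 12/50.1 ≈ 0.240.

μ̂_MAP = 0.240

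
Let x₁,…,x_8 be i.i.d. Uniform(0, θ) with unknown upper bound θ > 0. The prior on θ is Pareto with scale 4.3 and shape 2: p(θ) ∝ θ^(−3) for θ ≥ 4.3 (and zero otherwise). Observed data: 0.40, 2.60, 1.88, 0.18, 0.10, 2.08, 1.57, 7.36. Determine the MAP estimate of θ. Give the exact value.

The Uniform(0, θ) likelihood is θ^(−n) for θ ≥ max(xᵢ), zero otherwise. Here max(xᵢ) = 7.36.
Posterior ∝ θ^(−3) · θ^(−8) = θ^(−11) on θ ≥ max(4.3, 7.36) = 7.36.
This density is strictly decreasing in θ, so the posterior mode lies at the lower boundary of the support.

θ̂_MAP = 7.36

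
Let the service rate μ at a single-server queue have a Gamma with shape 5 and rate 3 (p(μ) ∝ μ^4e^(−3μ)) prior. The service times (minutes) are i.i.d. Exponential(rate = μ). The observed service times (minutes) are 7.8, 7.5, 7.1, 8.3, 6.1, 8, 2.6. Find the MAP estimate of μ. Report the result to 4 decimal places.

μ̂_MAP = 0.2183

The Exponential(rate=μ) likelihood is ∝ μ^n e^(−μΣtᵢ). Here n = 7 and Σtᵢ = 7.8 + 7.5 + 7.1 + 8.3 + 6.1 + 8 + 2.6 = 47.4.
Posterior ∝ μ^4e^(−3μ) · μ^7e^(−47.4μ) = μ^11e^(−50.4μ), i.e. Gamma(12, 50.4).
Mode = (a−1)/b = 11/50.4 ≈ 0.2183.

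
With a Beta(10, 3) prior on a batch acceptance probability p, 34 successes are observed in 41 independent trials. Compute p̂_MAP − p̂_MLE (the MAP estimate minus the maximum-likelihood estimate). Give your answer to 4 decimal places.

Posterior is Beta(44, 10); MAP = (44−1)/(54−2) = 43/52 ≈ 0.82692.
MLE ignores the prior: p̂_MLE = k/n = 34/41 ≈ 0.82927.
Difference = 43/52 − 34/41 = -5/2132 ≈ -0.0023.

MAP − MLE = -0.0023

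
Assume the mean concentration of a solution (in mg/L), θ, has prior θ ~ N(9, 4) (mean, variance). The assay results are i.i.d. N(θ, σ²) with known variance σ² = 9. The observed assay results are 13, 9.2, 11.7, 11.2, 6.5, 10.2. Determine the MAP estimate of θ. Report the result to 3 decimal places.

θ̂_MAP = 9.945

n = 6; x̄ = (13 + 9.2 + 11.7 + 11.2 + 6.5 + 10.2)/6 = 61.8/6 = 10.3.
For a Normal prior and Normal likelihood with known variance, the posterior is Normal; its mode equals its mean, the precision-weighted average.
Prior precision 1/σ₀² = 1/4 = 0.25; data precision n/σ² = 6/9 = 2/3.
θ̂ = (0.25·9 + (2/3)·10.3) / (0.25 + 2/3) = (547/60)/(11/12) = 547/55 ≈ 9.945.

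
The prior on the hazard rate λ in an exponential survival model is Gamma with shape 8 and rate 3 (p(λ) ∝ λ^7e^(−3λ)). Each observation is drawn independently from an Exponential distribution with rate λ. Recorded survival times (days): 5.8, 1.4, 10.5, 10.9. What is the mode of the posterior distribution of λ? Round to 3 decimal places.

λ̂_MAP = 0.348

The Exponential(rate=λ) likelihood is ∝ λ^n e^(−λΣtᵢ). Here n = 4 and Σtᵢ = 5.8 + 1.4 + 10.5 + 10.9 = 28.6.
Posterior ∝ λ^7e^(−3λ) · λ^4e^(−28.6λ) = λ^11e^(−31.6λ), i.e. Gamma(12, 31.6).
Mode = (a−1)/b = 11/31.6 ≈ 0.348.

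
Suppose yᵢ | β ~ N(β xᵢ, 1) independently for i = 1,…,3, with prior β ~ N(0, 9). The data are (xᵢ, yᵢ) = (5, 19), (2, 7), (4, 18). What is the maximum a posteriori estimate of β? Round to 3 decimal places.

log p(β | y) = −Σ(yᵢ − βxᵢ)²/(2·1) − β²/(2·9) + const.
Setting the derivative to zero: Σxᵢ(yᵢ − βxᵢ)/1 − β/9 = 0, so β = Σxᵢyᵢ / (Σxᵢ² + σ²/τ²).
Σxᵢyᵢ = 5·19 + 2·7 + 4·18 = 181; Σxᵢ² = 45; σ²/τ² = 1/9.
β̂_MAP = 181 / (45 + 1/9) = 181/(406/9) = 1629/406 ≈ 4.012.

β̂_MAP = 4.012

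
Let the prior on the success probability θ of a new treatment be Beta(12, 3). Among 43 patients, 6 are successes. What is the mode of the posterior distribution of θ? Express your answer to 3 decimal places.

θ̂_MAP = 0.304

Prior: Beta(12, 3).
Data: 6 successes in 43 trials. The binomial likelihood contributes θ^6(1−θ)^37, so the posterior is Beta(12+6, 3+37) = Beta(18, 40).
For Beta(a, b) with a, b > 1 the mode is (a−1)/(a+b−2) = 17/56 ≈ 0.304.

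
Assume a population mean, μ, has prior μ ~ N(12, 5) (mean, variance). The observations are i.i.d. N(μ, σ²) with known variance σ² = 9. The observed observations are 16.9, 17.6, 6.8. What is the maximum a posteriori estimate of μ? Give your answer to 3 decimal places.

μ̂_MAP = 13.104

n = 3; x̄ = (16.9 + 17.6 + 6.8)/3 = 41.3/3 = 413/30 ≈ 13.7667.
For a Normal prior and Normal likelihood with known variance, the posterior is Normal; its mode equals its mean, the precision-weighted average.
Prior precision 1/σ₀² = 1/5 = 0.2; data precision n/σ² = 3/9 = 1/3.
μ̂ = (0.2·12 + (1/3)·(413/30)) / (0.2 + 1/3) = (629/90)/(8/15) = 629/48 ≈ 13.104.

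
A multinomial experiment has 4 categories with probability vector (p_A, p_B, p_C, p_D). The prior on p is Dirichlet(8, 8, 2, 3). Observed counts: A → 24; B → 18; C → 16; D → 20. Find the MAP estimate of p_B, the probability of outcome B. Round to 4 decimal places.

The posterior is Dirichlet(αᵢ + nᵢ) = Dirichlet(32, 26, 18, 23).
For a Dirichlet(a₁,…,a_K) with all aᵢ > 1, the mode has j-th component (aⱼ − 1)/(Σaᵢ − K).
Here Σaᵢ = 99 and K = 4, so p_B = (26 − 1)/(99 − 4) = 25/95 ≈ 0.2632.

MAP estimate of p_B = 0.2632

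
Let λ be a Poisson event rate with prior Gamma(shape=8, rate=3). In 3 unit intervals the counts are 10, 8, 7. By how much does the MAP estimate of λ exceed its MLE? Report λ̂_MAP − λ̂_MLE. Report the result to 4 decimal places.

Σxᵢ = 25. Posterior is Gamma(33, 6); MAP = (33−1)/6 = 32/6 ≈ 5.33333.
MLE = x̄ = 25/3 ≈ 8.33333.
Difference = 32/6 − 25/3 = -3 ≈ -3.0000.

MAP − MLE = -3.0000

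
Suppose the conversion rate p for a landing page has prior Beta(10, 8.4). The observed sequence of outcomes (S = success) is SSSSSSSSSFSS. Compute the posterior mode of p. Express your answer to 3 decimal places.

Prior: Beta(10, 8.4).
Data: 11 successes in 12 trials (from the sequence). The binomial likelihood contributes p^11(1−p)^1, so the posterior is Beta(10+11, 8.4+1) = Beta(21, 9.4).
For Beta(a, b) with a, b > 1 the mode is (a−1)/(a+b−2) = 20/28.4 ≈ 0.704.

p̂_MAP = 0.704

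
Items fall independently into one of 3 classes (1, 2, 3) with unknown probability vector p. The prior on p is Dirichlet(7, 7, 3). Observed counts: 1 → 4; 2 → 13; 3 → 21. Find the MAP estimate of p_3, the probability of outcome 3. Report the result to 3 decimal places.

The posterior is Dirichlet(αᵢ + nᵢ) = Dirichlet(11, 20, 24).
For a Dirichlet(a₁,…,a_K) with all aᵢ > 1, the mode has j-th component (aⱼ − 1)/(Σaᵢ − K).
Here Σaᵢ = 55 and K = 3, so p_3 = (24 − 1)/(55 − 3) = 23/52 ≈ 0.442.

MAP estimate: 0.442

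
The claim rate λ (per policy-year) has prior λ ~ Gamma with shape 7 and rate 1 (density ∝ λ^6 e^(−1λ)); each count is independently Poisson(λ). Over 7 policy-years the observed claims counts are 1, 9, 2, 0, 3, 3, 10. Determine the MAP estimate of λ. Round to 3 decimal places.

Σxᵢ = 1+9+2+0+3+3+10 = 28, with n = 7.
Posterior ∝ λ^6e^(−1λ) · λ^28e^(−7λ) = λ^34e^(−8λ), i.e. Gamma(shape=35, rate=8).
The mode of a Gamma(a, b) with a ≥ 1 (shape–rate) is (a−1)/b = 34/8 ≈ 4.250.

λ̂_MAP = 4.250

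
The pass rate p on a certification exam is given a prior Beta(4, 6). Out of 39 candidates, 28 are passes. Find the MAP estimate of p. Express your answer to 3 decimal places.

Prior: Beta(4, 6).
Data: 28 successes in 39 trials. The binomial likelihood contributes p^28(1−p)^11, so the posterior is Beta(4+28, 6+11) = Beta(32, 17).
For Beta(a, b) with a, b > 1 the mode is (a−1)/(a+b−2) = 31/47 ≈ 0.660.

p̂_MAP = 0.660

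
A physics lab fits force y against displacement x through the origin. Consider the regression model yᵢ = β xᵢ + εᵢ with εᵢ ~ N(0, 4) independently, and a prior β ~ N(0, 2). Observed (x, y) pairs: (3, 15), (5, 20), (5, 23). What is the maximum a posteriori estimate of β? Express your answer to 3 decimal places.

β̂_MAP = 4.262

log p(β | y) = −Σ(yᵢ − βxᵢ)²/(2·4) − β²/(2·2) + const.
Setting the derivative to zero: Σxᵢ(yᵢ − βxᵢ)/4 − β/2 = 0, so β = Σxᵢyᵢ / (Σxᵢ² + σ²/τ²).
Σxᵢyᵢ = 3·15 + 5·20 + 5·23 = 260; Σxᵢ² = 59; σ²/τ² = 2.
β̂_MAP = 260 / (59 + 2) = 260/61 ≈ 4.262.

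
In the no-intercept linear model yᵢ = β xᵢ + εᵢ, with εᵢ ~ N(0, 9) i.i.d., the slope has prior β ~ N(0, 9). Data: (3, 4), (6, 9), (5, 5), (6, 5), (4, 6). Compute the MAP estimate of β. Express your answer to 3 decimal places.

β̂_MAP = 1.179

log p(β | y) = −Σ(yᵢ − βxᵢ)²/(2·9) − β²/(2·9) + const.
Setting the derivative to zero: Σxᵢ(yᵢ − βxᵢ)/9 − β/9 = 0, so β = Σxᵢyᵢ / (Σxᵢ² + σ²/τ²).
Σxᵢyᵢ = 3·4 + 6·9 + 5·5 + 6·5 + 4·6 = 145; Σxᵢ² = 122; σ²/τ² = 1.
β̂_MAP = 145 / (122 + 1) = 145/123 ≈ 1.179.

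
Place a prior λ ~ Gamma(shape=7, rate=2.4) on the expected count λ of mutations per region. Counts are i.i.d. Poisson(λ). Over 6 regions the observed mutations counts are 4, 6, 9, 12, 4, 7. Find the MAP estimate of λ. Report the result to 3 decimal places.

Σxᵢ = 4+6+9+12+4+7 = 42, with n = 6.
Posterior ∝ λ^6e^(−2.4λ) · λ^42e^(−6λ) = λ^48e^(−8.4λ), i.e. Gamma(shape=49, rate=8.4).
The mode of a Gamma(a, b) with a ≥ 1 (shape–rate) is (a−1)/b = 48/8.4 ≈ 5.714.

λ̂_MAP = 5.714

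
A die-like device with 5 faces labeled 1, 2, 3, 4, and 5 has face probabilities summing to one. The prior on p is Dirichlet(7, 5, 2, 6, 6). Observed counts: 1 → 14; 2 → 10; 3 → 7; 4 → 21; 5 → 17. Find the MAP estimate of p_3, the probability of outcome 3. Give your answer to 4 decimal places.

MAP estimate: 0.0889

The posterior is Dirichlet(αᵢ + nᵢ) = Dirichlet(21, 15, 9, 27, 23).
For a Dirichlet(a₁,…,a_K) with all aᵢ > 1, the mode has j-th component (aⱼ − 1)/(Σaᵢ − K).
Here Σaᵢ = 95 and K = 5, so p_3 = (9 − 1)/(95 − 5) = 8/90 ≈ 0.0889.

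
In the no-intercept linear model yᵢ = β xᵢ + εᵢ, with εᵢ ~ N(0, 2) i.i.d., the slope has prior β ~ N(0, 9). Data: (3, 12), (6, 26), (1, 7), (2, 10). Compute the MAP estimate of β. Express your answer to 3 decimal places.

log p(β | y) = −Σ(yᵢ − βxᵢ)²/(2·2) − β²/(2·9) + const.
Setting the derivative to zero: Σxᵢ(yᵢ − βxᵢ)/2 − β/9 = 0, so β = Σxᵢyᵢ / (Σxᵢ² + σ²/τ²).
Σxᵢyᵢ = 3·12 + 6·26 + 1·7 + 2·10 = 219; Σxᵢ² = 50; σ²/τ² = 2/9.
β̂_MAP = 219 / (50 + 2/9) = 219/(452/9) = 1971/452 ≈ 4.361.

β̂_MAP = 4.361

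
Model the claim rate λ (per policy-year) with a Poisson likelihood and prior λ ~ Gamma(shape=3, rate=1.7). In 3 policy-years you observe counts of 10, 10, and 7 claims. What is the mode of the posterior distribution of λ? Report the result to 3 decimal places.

Σxᵢ = 10+10+7 = 27, with n = 3.
Posterior ∝ λ^2e^(−1.7λ) · λ^27e^(−3λ) = λ^29e^(−4.7λ), i.e. Gamma(shape=30, rate=4.7).
The mode of a Gamma(a, b) with a ≥ 1 (shape–rate) is (a−1)/b = 29/4.7 ≈ 6.170.

λ̂_MAP = 6.170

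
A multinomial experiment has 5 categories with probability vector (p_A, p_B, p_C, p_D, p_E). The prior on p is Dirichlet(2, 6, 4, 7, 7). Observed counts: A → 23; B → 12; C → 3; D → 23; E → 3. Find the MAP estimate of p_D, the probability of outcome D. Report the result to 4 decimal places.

MAP estimate of p_D = 0.3412

The posterior is Dirichlet(αᵢ + nᵢ) = Dirichlet(25, 18, 7, 30, 10).
For a Dirichlet(a₁,…,a_K) with all aᵢ > 1, the mode has j-th component (aⱼ − 1)/(Σaᵢ − K).
Here Σaᵢ = 90 and K = 5, so p_D = (30 − 1)/(90 − 5) = 29/85 ≈ 0.3412.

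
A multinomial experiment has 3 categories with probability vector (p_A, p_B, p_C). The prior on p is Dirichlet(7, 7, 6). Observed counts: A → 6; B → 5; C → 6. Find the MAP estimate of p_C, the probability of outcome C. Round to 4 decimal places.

MAP estimate of p_C = 0.3235

The posterior is Dirichlet(αᵢ + nᵢ) = Dirichlet(13, 12, 12).
For a Dirichlet(a₁,…,a_K) with all aᵢ > 1, the mode has j-th component (aⱼ − 1)/(Σaᵢ − K).
Here Σaᵢ = 37 and K = 3, so p_C = (12 − 1)/(37 − 3) = 11/34 ≈ 0.3235.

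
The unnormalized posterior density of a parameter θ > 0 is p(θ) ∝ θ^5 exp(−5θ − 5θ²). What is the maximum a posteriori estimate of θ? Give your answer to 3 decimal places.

ℓ'(θ) = 5/θ − 5 − 10θ. Setting this to zero and multiplying by θ: 10θ² + 5θ − 5 = 0.
θ = (−5 + √(5² + 4·10·5)) / (2·10) = (−5 + √225) / 20 = (−5 + 15)/20 = 1/2.
ℓ''(θ) = −5/θ² − 10 < 0, confirming a maximum.

θ̂_MAP = 0.500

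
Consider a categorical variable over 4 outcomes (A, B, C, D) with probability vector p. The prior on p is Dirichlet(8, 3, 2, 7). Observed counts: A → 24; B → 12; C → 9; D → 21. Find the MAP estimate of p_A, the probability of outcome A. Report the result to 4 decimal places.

The posterior is Dirichlet(αᵢ + nᵢ) = Dirichlet(32, 15, 11, 28).
For a Dirichlet(a₁,…,a_K) with all aᵢ > 1, the mode has j-th component (aⱼ − 1)/(Σaᵢ − K).
Here Σaᵢ = 86 and K = 4, so p_A = (32 − 1)/(86 − 4) = 31/82 ≈ 0.3780.

MAP estimate of p_A = 0.3780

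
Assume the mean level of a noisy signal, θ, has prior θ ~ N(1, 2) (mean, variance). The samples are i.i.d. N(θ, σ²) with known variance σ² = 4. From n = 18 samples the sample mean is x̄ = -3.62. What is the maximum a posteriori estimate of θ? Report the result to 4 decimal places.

θ̂_MAP = -3.1580

n = 18, x̄ = -3.62.
For a Normal prior and Normal likelihood with known variance, the posterior is Normal; its mode equals its mean, the precision-weighted average.
Prior precision 1/σ₀² = 1/2 = 0.5; data precision n/σ² = 18/4 = 4.5.
θ̂ = (0.5·1 + 4.5·(-3.62)) / (0.5 + 4.5) = (-15.79)/5 = -3.1580.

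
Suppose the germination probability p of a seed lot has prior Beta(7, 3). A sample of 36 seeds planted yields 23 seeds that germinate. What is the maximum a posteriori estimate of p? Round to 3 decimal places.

Prior: Beta(7, 3).
Data: 23 successes in 36 trials. The binomial likelihood contributes p^23(1−p)^13, so the posterior is Beta(7+23, 3+13) = Beta(30, 16).
For Beta(a, b) with a, b > 1 the mode is (a−1)/(a+b−2) = 29/44 ≈ 0.659.

p̂_MAP = 0.659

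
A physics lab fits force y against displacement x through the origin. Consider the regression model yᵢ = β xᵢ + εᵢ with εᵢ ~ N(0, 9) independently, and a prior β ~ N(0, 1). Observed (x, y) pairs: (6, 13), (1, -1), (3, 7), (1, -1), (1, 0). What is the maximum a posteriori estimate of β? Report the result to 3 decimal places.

log p(β | y) = −Σ(yᵢ − βxᵢ)²/(2·9) − β²/(2·1) + const.
Setting the derivative to zero: Σxᵢ(yᵢ − βxᵢ)/9 − β/1 = 0, so β = Σxᵢyᵢ / (Σxᵢ² + σ²/τ²).
Σxᵢyᵢ = 6·13 + 1·(-1) + 3·7 + 1·(-1) + 1·0 = 97; Σxᵢ² = 48; σ²/τ² = 9.
β̂_MAP = 97 / (48 + 9) = 97/57 ≈ 1.702.

β̂_MAP = 1.702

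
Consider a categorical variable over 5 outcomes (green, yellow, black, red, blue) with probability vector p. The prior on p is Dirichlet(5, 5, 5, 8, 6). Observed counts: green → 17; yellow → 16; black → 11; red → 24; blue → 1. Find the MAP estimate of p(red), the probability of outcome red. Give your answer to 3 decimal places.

The posterior is Dirichlet(αᵢ + nᵢ) = Dirichlet(22, 21, 16, 32, 7).
For a Dirichlet(a₁,…,a_K) with all aᵢ > 1, the mode has j-th component (aⱼ − 1)/(Σaᵢ − K).
Here Σaᵢ = 98 and K = 5, so p(red) = (32 − 1)/(98 − 5) = 31/93 ≈ 0.333.

MAP estimate of p(red) = 0.333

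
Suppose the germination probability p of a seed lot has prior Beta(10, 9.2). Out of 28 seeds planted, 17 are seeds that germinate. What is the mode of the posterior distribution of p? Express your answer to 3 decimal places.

p̂_MAP = 0.575

Prior: Beta(10, 9.2).
Data: 17 successes in 28 trials. The binomial likelihood contributes p^17(1−p)^11, so the posterior is Beta(10+17, 9.2+11) = Beta(27, 20.2).
For Beta(a, b) with a, b > 1 the mode is (a−1)/(a+b−2) = 26/45.2 ≈ 0.575.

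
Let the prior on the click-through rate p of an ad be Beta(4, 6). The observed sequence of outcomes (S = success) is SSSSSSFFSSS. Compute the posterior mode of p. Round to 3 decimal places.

Prior: Beta(4, 6).
Data: 9 successes in 11 trials (from the sequence). The binomial likelihood contributes p^9(1−p)^2, so the posterior is Beta(4+9, 6+2) = Beta(13, 8).
For Beta(a, b) with a, b > 1 the mode is (a−1)/(a+b−2) = 12/19 ≈ 0.632.

p̂_MAP = 0.632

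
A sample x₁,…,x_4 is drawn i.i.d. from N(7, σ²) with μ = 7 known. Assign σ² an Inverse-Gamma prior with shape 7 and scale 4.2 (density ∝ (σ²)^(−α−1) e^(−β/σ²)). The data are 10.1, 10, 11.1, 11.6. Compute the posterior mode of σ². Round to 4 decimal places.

Sum of squared deviations about the known mean: SS = (10.1−7)² + (10−7)² + (11.1−7)² + (11.6−7)² = 56.58.
The Normal likelihood contributes (σ²)^(−n/2) exp(−SS/(2σ²)), so the posterior is Inverse-Gamma(α + n/2, β + SS/2) = Inverse-Gamma(9, 32.49).
The mode of Inverse-Gamma(a, b) is b/(a+1) = 32.49/10 ≈ 3.2490.

σ̂²_MAP = 3.2490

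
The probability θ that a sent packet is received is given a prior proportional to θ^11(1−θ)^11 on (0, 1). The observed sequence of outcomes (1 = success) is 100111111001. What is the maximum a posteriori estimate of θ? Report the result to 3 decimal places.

The prior density ∝ θ^11(1−θ)^11 is the kernel of Beta(12, 12).
Data: 8 successes in 12 trials (from the sequence). The binomial likelihood contributes θ^8(1−θ)^4, so the posterior is Beta(12+8, 12+4) = Beta(20, 16).
For Beta(a, b) with a, b > 1 the mode is (a−1)/(a+b−2) = 19/34 ≈ 0.559.

θ̂_MAP = 0.559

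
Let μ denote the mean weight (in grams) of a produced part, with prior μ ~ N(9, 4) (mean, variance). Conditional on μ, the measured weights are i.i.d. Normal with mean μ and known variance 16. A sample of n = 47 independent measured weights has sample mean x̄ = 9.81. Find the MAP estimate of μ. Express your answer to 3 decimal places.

μ̂_MAP = 9.746

n = 47, x̄ = 9.81.
For a Normal prior and Normal likelihood with known variance, the posterior is Normal; its mode equals its mean, the precision-weighted average.
Prior precision 1/σ₀² = 1/4 = 0.25; data precision n/σ² = 47/16 = 2.9375.
μ̂ = (0.25·9 + 2.9375·9.81) / (0.25 + 2.9375) = 31.066875/3.1875 = 16569/1700 ≈ 9.746.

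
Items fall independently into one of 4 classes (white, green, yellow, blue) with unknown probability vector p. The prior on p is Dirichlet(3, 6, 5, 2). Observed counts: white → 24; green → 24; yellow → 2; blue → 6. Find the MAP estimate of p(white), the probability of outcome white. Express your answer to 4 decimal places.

MAP estimate of p(white) = 0.3824

The posterior is Dirichlet(αᵢ + nᵢ) = Dirichlet(27, 30, 7, 8).
For a Dirichlet(a₁,…,a_K) with all aᵢ > 1, the mode has j-th component (aⱼ − 1)/(Σaᵢ − K).
Here Σaᵢ = 72 and K = 4, so p(white) = (27 − 1)/(72 − 4) = 26/68 ≈ 0.3824.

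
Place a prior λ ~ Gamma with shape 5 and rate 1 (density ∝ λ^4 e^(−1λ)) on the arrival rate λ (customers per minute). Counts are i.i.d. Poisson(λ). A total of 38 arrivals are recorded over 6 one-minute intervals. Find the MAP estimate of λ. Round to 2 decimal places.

Σxᵢ = 38, n = 6.
Posterior ∝ λ^4e^(−1λ) · λ^38e^(−6λ) = λ^42e^(−7λ), i.e. Gamma(shape=43, rate=7).
The mode of a Gamma(a, b) with a ≥ 1 (shape–rate) is (a−1)/b = 42/7 ≈ 6.00.

λ̂_MAP = 6.00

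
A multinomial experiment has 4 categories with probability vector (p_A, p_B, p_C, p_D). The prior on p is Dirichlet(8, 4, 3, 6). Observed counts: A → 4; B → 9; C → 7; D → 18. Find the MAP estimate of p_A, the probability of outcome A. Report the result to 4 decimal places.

MAP estimate of p_A = 0.2000

The posterior is Dirichlet(αᵢ + nᵢ) = Dirichlet(12, 13, 10, 24).
For a Dirichlet(a₁,…,a_K) with all aᵢ > 1, the mode has j-th component (aⱼ − 1)/(Σaᵢ − K).
Here Σaᵢ = 59 and K = 4, so p_A = (12 − 1)/(59 − 4) = 11/55 ≈ 0.2000.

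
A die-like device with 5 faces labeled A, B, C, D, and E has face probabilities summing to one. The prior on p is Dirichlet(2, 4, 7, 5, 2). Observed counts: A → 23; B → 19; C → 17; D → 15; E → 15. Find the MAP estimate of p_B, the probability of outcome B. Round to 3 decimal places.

MAP estimate of p_B = 0.212

The posterior is Dirichlet(αᵢ + nᵢ) = Dirichlet(25, 23, 24, 20, 17).
For a Dirichlet(a₁,…,a_K) with all aᵢ > 1, the mode has j-th component (aⱼ − 1)/(Σaᵢ − K).
Here Σaᵢ = 109 and K = 5, so p_B = (23 − 1)/(109 − 5) = 22/104 ≈ 0.212.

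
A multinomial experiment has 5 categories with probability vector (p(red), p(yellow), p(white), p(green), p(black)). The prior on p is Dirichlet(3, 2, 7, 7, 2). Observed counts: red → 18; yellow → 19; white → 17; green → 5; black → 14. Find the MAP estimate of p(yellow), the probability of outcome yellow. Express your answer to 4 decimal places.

MAP estimate of p(yellow) = 0.2247

The posterior is Dirichlet(αᵢ + nᵢ) = Dirichlet(21, 21, 24, 12, 16).
For a Dirichlet(a₁,…,a_K) with all aᵢ > 1, the mode has j-th component (aⱼ − 1)/(Σaᵢ − K).
Here Σaᵢ = 94 and K = 5, so p(yellow) = (21 − 1)/(94 − 5) = 20/89 ≈ 0.2247.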